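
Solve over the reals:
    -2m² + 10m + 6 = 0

m = -0.5414 or m = 5.5414

Discriminant: (10)² − 4·(-2)·6 = 148.
Quadratic formula: m = (-10 ± √148) / (-4).
So m = 5/2 - √(37)/2 ≈ -0.5414 or m = 5/2 + √(37)/2 ≈ 5.5414.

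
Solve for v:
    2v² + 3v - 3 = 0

v = -2.1861 or v = 0.6861

Discriminant: (3)² − 4·2·(-3) = 33.
Quadratic formula: v = (-3 ± √33) / 4.
So v = -3/4 + √(33)/4 ≈ 0.6861 or v = -√(33)/4 - 3/4 ≈ -2.1861.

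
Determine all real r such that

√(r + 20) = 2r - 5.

Square both sides: r + 20 = (2r - 5)².
Expand and rearrange: 4r² - 21r + 5 = 0.
Solving gives r = 5 or r = 0.25.
Check each candidate in the original equation:
  r = 5: √(25) = 5, while 2r - 5 = 5 — valid.
  r = 0.25: √(20.25) = 4.5, while 2r - 5 = -4.5 — extraneous.

r = 5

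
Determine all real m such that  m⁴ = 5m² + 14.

m = -2.6458 or m = 2.6458

Let u = m². The equation becomes u² - 5u - 14 = 0.
Factor: (u - 7)(u + 2) = 0, so u = 7 or u = -2.
m² = 7 gives m = ±√(7) ≈ ±2.6458.
m² = -2 < 0 has no real solution.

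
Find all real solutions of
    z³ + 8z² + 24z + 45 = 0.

Possible rational roots are divisors of 45. Testing z = -5 gives 0, so (z + 5) is a factor.
Divide: z³ + 8z² + 24z + 45 = (z + 5)(z² + 3z + 9).
The quadratic z² + 3z + 9 has discriminant -27 < 0, so no further real roots.

z = -5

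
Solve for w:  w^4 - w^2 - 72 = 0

Let u = w^2. The equation becomes u^2 - u - 72 = 0.
Factor: (u + 8)(u - 9) = 0, so u = -8 or u = 9.
w^2 = -8 < 0 has no real solution.
w^2 = 9 gives w = +/-3.

w = -3 or w = 3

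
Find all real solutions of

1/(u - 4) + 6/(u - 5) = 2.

u = 4.114 or u = 8.386

Multiply both sides by (u - 4)(u - 5):
(u - 5) + 6(u - 4) = 2(u - 4)(u - 5).
Expand and collect terms: 2u² - 25u + 69 = 0.
By the quadratic formula, u = (25 ± √73) / 4, so u ≈ 8.386 or u ≈ 4.114.
Neither value makes a denominator zero (u ≠ 4, u ≠ 5), so both are valid.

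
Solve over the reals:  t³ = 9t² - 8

Rearrange: t³ - 9t² + 8 = 0.
Possible rational roots are divisors of 8. Testing t = 1 gives 0, so (t - 1) is a factor.
Divide: t³ - 9t² + 8 = (t - 1)(t² - 8t - 8).
Apply the quadratic formula to t² - 8t - 8 = 0: t = (8 ± √96)/2, i.e. t ≈ 8.899 or t ≈ -0.899.

t = -0.899 or t = 1 or t = 8.899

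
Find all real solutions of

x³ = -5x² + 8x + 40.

x = -5 or x = -2.8284 or x = 2.8284

Rearrange: x³ + 5x² - 8x - 40 = 0.
Possible rational roots are divisors of -40. Testing x = -5 gives 0, so (x + 5) is a factor.
Divide: x³ + 5x² - 8x - 40 = (x + 5)(x² - 8).
Apply the quadratic formula to x² - 8 = 0: x = (0 ± √32)/2, i.e. x ≈ 2.8284 or x ≈ -2.8284.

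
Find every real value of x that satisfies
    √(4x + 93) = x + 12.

Square both sides: 4x + 93 = (x + 12)².
Expand and rearrange: x² + 20x + 51 = 0.
Solving gives x = -3 or x = -17.
Check each candidate in the original equation:
  x = -3: √(81) = 9, while x + 12 = 9 — valid.
  x = -17: √(25) = 5, while x + 12 = -5 — extraneous.

x = -3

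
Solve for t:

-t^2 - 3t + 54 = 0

t = -9 or t = 6

Factor: -1(t + 9)(t - 6) = 0.
So t = -9 or t = 6.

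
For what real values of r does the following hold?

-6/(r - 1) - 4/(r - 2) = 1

Multiply both sides by (r - 1)(r - 2):
-6(r - 2) - 4(r - 1) = (r - 1)(r - 2).
Expand and collect terms: r^2 + 7r - 14 = 0.
By the quadratic formula, r = (-7 +/- sqrt(105)) / 2, so r ~= 1.6235 or r ~= -8.6235.
Neither value makes a denominator zero (r != 1, r != 2), so both are valid.

r = -8.6235 or r = 1.6235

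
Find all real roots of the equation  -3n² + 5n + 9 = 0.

n = -1.0888 or n = 2.7554

Discriminant: (5)² − 4·(-3)·9 = 133.
Quadratic formula: n = (-5 ± √133) / (-6).
So n = 5/6 - √(133)/6 ≈ -1.0888 or n = 5/6 + √(133)/6 ≈ 2.7554.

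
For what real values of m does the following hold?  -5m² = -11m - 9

m = -0.6349 or m = 2.8349

Rearrange to standard form: -5m² + 11m + 9 = 0.
Discriminant: (11)² − 4·(-5)·9 = 301.
Quadratic formula: m = (-11 ± √301) / (-10).
So m = 11/10 - √(301)/10 ≈ -0.6349 or m = 11/10 + √(301)/10 ≈ 2.8349.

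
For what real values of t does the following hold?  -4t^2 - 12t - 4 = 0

Discriminant: (-12)^2 - 4*(-4)*(-4) = 80.
Quadratic formula: t = (12 +/- sqrt(80)) / (-8).
So t = -3/2 - sqrt(5)/2 ~= -2.618 or t = -3/2 + sqrt(5)/2 ~= -0.382.

t = -2.618 or t = -0.382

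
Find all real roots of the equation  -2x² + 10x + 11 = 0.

Discriminant: (10)² − 4·(-2)·11 = 188.
Quadratic formula: x = (-10 ± √188) / (-4).
So x = 5/2 - √(47)/2 ≈ -0.9278 or x = 5/2 + √(47)/2 ≈ 5.9278.

x = -0.9278 or x = 5.9278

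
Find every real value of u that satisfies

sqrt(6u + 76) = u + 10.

u = -2

Square both sides: 6u + 76 = (u + 10)^2.
Expand and rearrange: u^2 + 14u + 24 = 0.
Solving gives u = -2 or u = -12.
Check each candidate in the original equation:
  u = -2: sqrt(64) = 8, while u + 10 = 8 — valid.
  u = -12: sqrt(4) = 2, while u + 10 = -2 — extraneous.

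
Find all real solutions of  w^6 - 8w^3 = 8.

w = -0.9651 or w = 2.0723

Let u = w^3. The equation becomes u^2 - 8u - 8 = 0.
By the quadratic formula, u = 4 + 2*sqrt(6) or u = 4 - 2*sqrt(6).
w^3 = 4 + 2*sqrt(6) gives w = (4 + 2*sqrt(6))^(1/3) ~= 2.0723.
w^3 = 4 - 2*sqrt(6) gives w = -(-4 + 2*sqrt(6))^(1/3) ~= -0.9651.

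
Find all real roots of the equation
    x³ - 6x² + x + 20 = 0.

x = -1.5616 or x = 2.5616 or x = 5

Possible rational roots are divisors of 20. Testing x = 5 gives 0, so (x - 5) is a factor.
Divide: x³ - 6x² + x + 20 = (x - 5)(x² - x - 4).
Apply the quadratic formula to x² - x - 4 = 0: x = (1 ± √17)/2, i.e. x ≈ 2.5616 or x ≈ -1.5616.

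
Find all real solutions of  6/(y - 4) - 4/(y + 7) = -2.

y = -3.7321 or y = -0.2679

Multiply both sides by (y - 4)(y + 7):
6(y + 7) - 4(y - 4) = -2(y - 4)(y + 7).
Expand and collect terms: -2y² - 8y - 2 = 0.
By the quadratic formula, y = (8 ± √48) / -4, so y ≈ -3.7321 or y ≈ -0.2679.
Neither value makes a denominator zero (y ≠ 4, y ≠ -7), so both are valid.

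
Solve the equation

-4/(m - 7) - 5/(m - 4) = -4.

m = 4.8528 or m = 8.3972

Multiply both sides by (m - 7)(m - 4):
-4(m - 4) - 5(m - 7) = -4(m - 7)(m - 4).
Expand and collect terms: -4m² + 53m - 163 = 0.
By the quadratic formula, m = (-53 ± √201) / -8, so m ≈ 4.8528 or m ≈ 8.3972.
Neither value makes a denominator zero (m ≠ 7, m ≠ 4), so both are valid.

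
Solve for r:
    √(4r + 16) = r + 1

r = 5

Square both sides: 4r + 16 = (r + 1)².
Expand and rearrange: r² - 2r - 15 = 0.
Solving gives r = 5 or r = -3.
Check each candidate in the original equation:
  r = 5: √(36) = 6, while r + 1 = 6 — valid.
  r = -3: √(4) = 2, while r + 1 = -2 — extraneous.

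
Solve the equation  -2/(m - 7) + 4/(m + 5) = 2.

Multiply both sides by (m - 7)(m + 5):
-2(m + 5) + 4(m - 7) = 2(m - 7)(m + 5).
Expand and collect terms: 2m^2 - 6m - 32 = 0.
By the quadratic formula, m = (6 +/- sqrt(292)) / 4, so m ~= 5.772 or m ~= -2.772.
Neither value makes a denominator zero (m != 7, m != -5), so both are valid.

m = -2.772 or m = 5.772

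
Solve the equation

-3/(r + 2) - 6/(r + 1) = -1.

r = -1.6904 or r = 7.6904

Multiply both sides by (r + 2)(r + 1):
-3(r + 1) - 6(r + 2) = -(r + 2)(r + 1).
Expand and collect terms: -r² + 6r + 13 = 0.
By the quadratic formula, r = (-6 ± √88) / -2, so r ≈ -1.6904 or r ≈ 7.6904.
Neither value makes a denominator zero (r ≠ -2, r ≠ -1), so both are valid.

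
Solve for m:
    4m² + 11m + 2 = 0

Discriminant: (11)² − 4·4·2 = 89.
Quadratic formula: m = (-11 ± √89) / 8.
So m = -11/8 + √(89)/8 ≈ -0.1958 or m = -11/8 - √(89)/8 ≈ -2.5542.

m = -2.5542 or m = -0.1958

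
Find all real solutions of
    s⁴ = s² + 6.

Let u = s². The equation becomes u² - u - 6 = 0.
Factor: (u + 2)(u - 3) = 0, so u = -2 or u = 3.
s² = -2 < 0 has no real solution.
s² = 3 gives s = ±√(3) ≈ ±1.7321.

s = -1.7321 or s = 1.7321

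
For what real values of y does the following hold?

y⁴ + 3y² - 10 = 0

Let u = y². The equation becomes u² + 3u - 10 = 0.
Factor: (u - 2)(u + 5) = 0, so u = 2 or u = -5.
y² = 2 gives y = ±√(2) ≈ ±1.4142.
y² = -5 < 0 has no real solution.

y = -1.4142 or y = 1.4142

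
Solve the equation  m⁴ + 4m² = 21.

Let u = m². The equation becomes u² + 4u - 21 = 0.
Factor: (u + 7)(u - 3) = 0, so u = -7 or u = 3.
m² = -7 < 0 has no real solution.
m² = 3 gives m = ±√(3) ≈ ±1.7321.

m = -1.7321 or m = 1.7321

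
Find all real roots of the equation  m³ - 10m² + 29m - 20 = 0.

m = 1 or m = 4 or m = 5

Possible rational roots are divisors of -20. Testing m = 5 gives 0, so (m - 5) is a factor.
Divide: m³ - 10m² + 29m - 20 = (m - 5)(m² - 5m + 4).
Factor the quadratic: m = 4 or m = 1.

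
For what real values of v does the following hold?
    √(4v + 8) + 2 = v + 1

Isolate the radical: √(4v + 8) = v - 1.
Square both sides: 4v + 8 = (v - 1)².
Expand and rearrange: v² - 6v - 7 = 0.
Solving gives v = 7 or v = -1.
Check each candidate in the original equation:
  v = 7: √(36) = 6, while v - 1 = 6 — valid.
  v = -1: √(4) = 2, while v - 1 = -2 — extraneous.

v = 7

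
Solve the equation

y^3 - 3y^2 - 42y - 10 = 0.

y = -5 or y = -0.2426 or y = 8.2426

Possible rational roots are divisors of -10. Testing y = -5 gives 0, so (y + 5) is a factor.
Divide: y^3 - 3y^2 - 42y - 10 = (y + 5)(y^2 - 8y - 2).
Apply the quadratic formula to y^2 - 8y - 2 = 0: y = (8 +/- sqrt(72))/2, i.e. y ~= 8.2426 or y ~= -0.2426.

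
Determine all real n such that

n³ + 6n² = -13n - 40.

Rearrange: n³ + 6n² + 13n + 40 = 0.
Possible rational roots are divisors of 40. Testing n = -5 gives 0, so (n + 5) is a factor.
Divide: n³ + 6n² + 13n + 40 = (n + 5)(n² + n + 8).
The quadratic n² + n + 8 has discriminant -31 < 0, so no further real roots.

n = -5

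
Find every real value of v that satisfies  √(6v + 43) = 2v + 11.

Square both sides: 6v + 43 = (2v + 11)².
Expand and rearrange: 4v² + 38v + 78 = 0.
Solving gives v = -3 or v = -6.5.
Check each candidate in the original equation:
  v = -3: √(25) = 5, while 2v + 11 = 5 — valid.
  v = -6.5: √(4) = 2, while 2v + 11 = -2 — extraneous.

v = -3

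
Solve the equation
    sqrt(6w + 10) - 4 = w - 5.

w = 9

Isolate the radical: sqrt(6w + 10) = w - 1.
Square both sides: 6w + 10 = (w - 1)^2.
Expand and rearrange: w^2 - 8w - 9 = 0.
Solving gives w = 9 or w = -1.
Check each candidate in the original equation:
  w = 9: sqrt(64) = 8, while w - 1 = 8 — valid.
  w = -1: sqrt(4) = 2, while w - 1 = -2 — extraneous.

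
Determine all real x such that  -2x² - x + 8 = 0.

x = -2.2656 or x = 1.7656

Discriminant: (-1)² − 4·(-2)·8 = 65.
Quadratic formula: x = (1 ± √65) / (-4).
So x = -√(65)/4 - 1/4 ≈ -2.2656 or x = -1/4 + √(65)/4 ≈ 1.7656.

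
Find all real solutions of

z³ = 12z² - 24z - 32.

z = -0.899 or z = 4 or z = 8.899

Rearrange: z³ - 12z² + 24z + 32 = 0.
Possible rational roots are divisors of 32. Testing z = 4 gives 0, so (z - 4) is a factor.
Divide: z³ - 12z² + 24z + 32 = (z - 4)(z² - 8z - 8).
Apply the quadratic formula to z² - 8z - 8 = 0: z = (8 ± √96)/2, i.e. z ≈ 8.899 or z ≈ -0.899.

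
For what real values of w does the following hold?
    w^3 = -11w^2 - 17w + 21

Rearrange: w^3 + 11w^2 + 17w - 21 = 0.
Possible rational roots are divisors of -21. Testing w = -3 gives 0, so (w + 3) is a factor.
Divide: w^3 + 11w^2 + 17w - 21 = (w + 3)(w^2 + 8w - 7).
Apply the quadratic formula to w^2 + 8w - 7 = 0: w = (-8 +/- sqrt(92))/2, i.e. w ~= 0.7958 or w ~= -8.7958.

w = -8.7958 or w = -3 or w = 0.7958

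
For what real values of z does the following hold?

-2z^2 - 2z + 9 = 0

z = -2.6794 or z = 1.6794

Discriminant: (-2)^2 - 4*(-2)*9 = 76.
Quadratic formula: z = (2 +/- sqrt(76)) / (-4).
So z = -sqrt(19)/2 - 1/2 ~= -2.6794 or z = -1/2 + sqrt(19)/2 ~= 1.6794.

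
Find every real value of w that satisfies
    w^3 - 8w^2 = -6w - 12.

w = -0.873 or w = 2 or w = 6.873

Rearrange: w^3 - 8w^2 + 6w + 12 = 0.
Possible rational roots are divisors of 12. Testing w = 2 gives 0, so (w - 2) is a factor.
Divide: w^3 - 8w^2 + 6w + 12 = (w - 2)(w^2 - 6w - 6).
Apply the quadratic formula to w^2 - 6w - 6 = 0: w = (6 +/- sqrt(60))/2, i.e. w ~= 6.873 or w ~= -0.873.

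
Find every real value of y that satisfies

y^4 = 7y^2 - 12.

Let u = y^2. The equation becomes u^2 - 7u + 12 = 0.
Factor: (u - 3)(u - 4) = 0, so u = 3 or u = 4.
y^2 = 3 gives y = +/-sqrt(3) ~= +/-1.7321.
y^2 = 4 gives y = +/-2.

y = -2 or y = -1.7321 or y = 1.7321 or y = 2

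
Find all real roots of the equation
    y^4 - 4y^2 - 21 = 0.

Let u = y^2. The equation becomes u^2 - 4u - 21 = 0.
Factor: (u - 7)(u + 3) = 0, so u = 7 or u = -3.
y^2 = 7 gives y = +/-sqrt(7) ~= +/-2.6458.
y^2 = -3 < 0 has no real solution.

y = -2.6458 or y = 2.6458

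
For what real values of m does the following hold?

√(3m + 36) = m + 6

m = 0

Square both sides: 3m + 36 = (m + 6)².
Expand and rearrange: m² + 9m = 0.
Solving gives m = 0 or m = -9.
Check each candidate in the original equation:
  m = 0: √(36) = 6, while m + 6 = 6 — valid.
  m = -9: √(9) = 3, while m + 6 = -3 — extraneous.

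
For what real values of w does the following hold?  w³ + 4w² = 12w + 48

Rearrange: w³ + 4w² - 12w - 48 = 0.
Possible rational roots are divisors of -48. Testing w = -4 gives 0, so (w + 4) is a factor.
Divide: w³ + 4w² - 12w - 48 = (w + 4)(w² - 12).
Apply the quadratic formula to w² - 12 = 0: w = (0 ± √48)/2, i.e. w ≈ 3.4641 or w ≈ -3.4641.

w = -4 or w = -3.4641 or w = 3.4641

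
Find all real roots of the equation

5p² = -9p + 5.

p = -2.2454 or p = 0.4454

Rearrange to standard form: 5p² + 9p - 5 = 0.
Discriminant: (9)² − 4·5·(-5) = 181.
Quadratic formula: p = (-9 ± √181) / 10.
So p = -9/10 + √(181)/10 ≈ 0.4454 or p = -√(181)/10 - 9/10 ≈ -2.2454.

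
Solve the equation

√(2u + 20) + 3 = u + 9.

u = -2

Isolate the radical: √(2u + 20) = u + 6.
Square both sides: 2u + 20 = (u + 6)².
Expand and rearrange: u² + 10u + 16 = 0.
Solving gives u = -2 or u = -8.
Check each candidate in the original equation:
  u = -2: √(16) = 4, while u + 6 = 4 — valid.
  u = -8: √(4) = 2, while u + 6 = -2 — extraneous.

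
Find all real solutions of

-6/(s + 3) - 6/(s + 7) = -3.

Multiply both sides by (s + 3)(s + 7):
-6(s + 7) - 6(s + 3) = -3(s + 3)(s + 7).
Expand and collect terms: -3s² - 18s - 3 = 0.
By the quadratic formula, s = (18 ± √288) / -6, so s ≈ -5.8284 or s ≈ -0.1716.
Neither value makes a denominator zero (s ≠ -3, s ≠ -7), so both are valid.

s = -5.8284 or s = -0.1716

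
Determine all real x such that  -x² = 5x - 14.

x = -7 or x = 2

Bring every term to one side: -x² - 5x + 14 = 0.
Factor: -1(x - 2)(x + 7) = 0.
So x = 2 or x = -7.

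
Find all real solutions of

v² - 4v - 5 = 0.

Factor: (v + 1)(v - 5) = 0.
So v = -1 or v = 5.

v = -1 or v = 5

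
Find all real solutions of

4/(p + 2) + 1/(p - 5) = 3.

Multiply both sides by (p + 2)(p - 5):
4(p - 5) + (p + 2) = 3(p + 2)(p - 5).
Expand and collect terms: 3p^2 - 14p - 12 = 0.
By the quadratic formula, p = (14 +/- sqrt(340)) / 6, so p ~= 5.4065 or p ~= -0.7398.
Neither value makes a denominator zero (p != -2, p != 5), so both are valid.

p = -0.7398 or p = 5.4065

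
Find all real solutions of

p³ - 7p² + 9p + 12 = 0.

Possible rational roots are divisors of 12. Testing p = 4 gives 0, so (p - 4) is a factor.
Divide: p³ - 7p² + 9p + 12 = (p - 4)(p² - 3p - 3).
Apply the quadratic formula to p² - 3p - 3 = 0: p = (3 ± √21)/2, i.e. p ≈ 3.7913 or p ≈ -0.7913.

p = -0.7913 or p = 3.7913 or p = 4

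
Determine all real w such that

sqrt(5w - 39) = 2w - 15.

Square both sides: 5w - 39 = (2w - 15)^2.
Expand and rearrange: 4w^2 - 65w + 264 = 0.
Solving gives w = 8.25 or w = 8.
Check each candidate in the original equation:
  w = 8.25: sqrt(2.25) = 1.5, while 2w - 15 = 1.5 — valid.
  w = 8: sqrt(1) = 1, while 2w - 15 = 1 — valid.

w = 8 or w = 8.25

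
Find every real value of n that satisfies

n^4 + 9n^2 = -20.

No real solutions.

Let u = n^2. The equation becomes u^2 + 9u + 20 = 0.
Factor: (u + 4)(u + 5) = 0, so u = -4 or u = -5.
n^2 = -4 < 0 has no real solution.
n^2 = -5 < 0 has no real solution.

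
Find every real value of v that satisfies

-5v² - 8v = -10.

v = -2.4248 or v = 0.8248

Rearrange to standard form: -5v² - 8v + 10 = 0.
Discriminant: (-8)² − 4·(-5)·10 = 264.
Quadratic formula: v = (8 ± √264) / (-10).
So v = -√(66)/5 - 4/5 ≈ -2.4248 or v = -4/5 + √(66)/5 ≈ 0.8248.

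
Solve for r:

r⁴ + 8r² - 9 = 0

Let u = r². The equation becomes u² + 8u - 9 = 0.
Factor: (u + 9)(u - 1) = 0, so u = -9 or u = 1.
r² = -9 < 0 has no real solution.
r² = 1 gives r = ±1.

r = -1 or r = 1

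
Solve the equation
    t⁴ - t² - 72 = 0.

t = -3 or t = 3

Let u = t². The equation becomes u² - u - 72 = 0.
Factor: (u - 9)(u + 8) = 0, so u = 9 or u = -8.
t² = 9 gives t = ±3.
t² = -8 < 0 has no real solution.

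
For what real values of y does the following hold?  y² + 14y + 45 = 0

y = -9 or y = -5

Factor: (y + 5)(y + 9) = 0.
So y = -5 or y = -9.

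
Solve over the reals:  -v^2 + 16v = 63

v = 7 or v = 9

Bring every term to one side: -v^2 + 16v - 63 = 0.
Factor: -1(v - 9)(v - 7) = 0.
So v = 9 or v = 7.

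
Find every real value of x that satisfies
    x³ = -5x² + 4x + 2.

x = -5.6458 or x = -0.3542 or x = 1

Rearrange: x³ + 5x² - 4x - 2 = 0.
Possible rational roots are divisors of -2. Testing x = 1 gives 0, so (x - 1) is a factor.
Divide: x³ + 5x² - 4x - 2 = (x - 1)(x² + 6x + 2).
Apply the quadratic formula to x² + 6x + 2 = 0: x = (-6 ± √28)/2, i.e. x ≈ -0.3542 or x ≈ -5.6458.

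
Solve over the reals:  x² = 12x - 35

Bring every term to one side: x² - 12x + 35 = 0.
Factor: (x - 5)(x - 7) = 0.
So x = 5 or x = 7.

x = 5 or x = 7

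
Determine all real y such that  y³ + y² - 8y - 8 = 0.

Possible rational roots are divisors of -8. Testing y = -1 gives 0, so (y + 1) is a factor.
Divide: y³ + y² - 8y - 8 = (y + 1)(y² - 8).
Apply the quadratic formula to y² - 8 = 0: y = (0 ± √32)/2, i.e. y ≈ 2.8284 or y ≈ -2.8284.

y = -2.8284 or y = -1 or y = 2.8284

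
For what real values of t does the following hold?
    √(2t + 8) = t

Square both sides: 2t + 8 = (t)².
Expand and rearrange: t² - 2t - 8 = 0.
Solving gives t = 4 or t = -2.
Check each candidate in the original equation:
  t = 4: √(16) = 4, while t = 4 — valid.
  t = -2: √(4) = 2, while t = -2 — extraneous.

t = 4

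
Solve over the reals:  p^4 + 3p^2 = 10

Let u = p^2. The equation becomes u^2 + 3u - 10 = 0.
Factor: (u - 2)(u + 5) = 0, so u = 2 or u = -5.
p^2 = 2 gives p = +/-sqrt(2) ~= +/-1.4142.
p^2 = -5 < 0 has no real solution.

p = -1.4142 or p = 1.4142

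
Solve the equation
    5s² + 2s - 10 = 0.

s = -1.6283 or s = 1.2283

Discriminant: (2)² − 4·5·(-10) = 204.
Quadratic formula: s = (-2 ± √204) / 10.
So s = -1/5 + √(51)/5 ≈ 1.2283 or s = -√(51)/5 - 1/5 ≈ -1.6283.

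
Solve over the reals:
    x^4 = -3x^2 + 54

x = -2.4495 or x = 2.4495

Let u = x^2. The equation becomes u^2 + 3u - 54 = 0.
Factor: (u - 6)(u + 9) = 0, so u = 6 or u = -9.
x^2 = 6 gives x = +/-sqrt(6) ~= +/-2.4495.
x^2 = -9 < 0 has no real solution.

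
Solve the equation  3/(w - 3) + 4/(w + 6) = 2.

w = -4.3394 or w = 4.8394

Multiply both sides by (w - 3)(w + 6):
3(w + 6) + 4(w - 3) = 2(w - 3)(w + 6).
Expand and collect terms: 2w² - w - 42 = 0.
By the quadratic formula, w = (1 ± √337) / 4, so w ≈ 4.8394 or w ≈ -4.3394.
Neither value makes a denominator zero (w ≠ 3, w ≠ -6), so both are valid.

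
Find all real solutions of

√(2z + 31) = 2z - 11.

z = 9

Square both sides: 2z + 31 = (2z - 11)².
Expand and rearrange: 4z² - 46z + 90 = 0.
Solving gives z = 9 or z = 2.5.
Check each candidate in the original equation:
  z = 9: √(49) = 7, while 2z - 11 = 7 — valid.
  z = 2.5: √(36) = 6, while 2z - 11 = -6 — extraneous.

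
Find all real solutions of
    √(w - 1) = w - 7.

Square both sides: w - 1 = (w - 7)².
Expand and rearrange: w² - 15w + 50 = 0.
Solving gives w = 10 or w = 5.
Check each candidate in the original equation:
  w = 10: √(9) = 3, while w - 7 = 3 — valid.
  w = 5: √(4) = 2, while w - 7 = -2 — extraneous.

w = 10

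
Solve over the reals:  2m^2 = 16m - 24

m = 2 or m = 6

Bring every term to one side: 2m^2 - 16m + 24 = 0.
Factor: 2(m - 6)(m - 2) = 0.
So m = 6 or m = 2.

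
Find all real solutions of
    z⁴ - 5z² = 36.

z = -3 or z = 3

Let u = z². The equation becomes u² - 5u - 36 = 0.
Factor: (u - 9)(u + 4) = 0, so u = 9 or u = -4.
z² = 9 gives z = ±3.
z² = -4 < 0 has no real solution.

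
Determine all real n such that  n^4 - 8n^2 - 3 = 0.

Let u = n^2. The equation becomes u^2 - 8u - 3 = 0.
By the quadratic formula, u = 4 + sqrt(19) or u = 4 - sqrt(19).
n^2 = 4 + sqrt(19) gives n = +/-sqrt(4 + sqrt(19)) ~= +/-2.8912.
n^2 = 4 - sqrt(19) < 0 has no real solution.

n = -2.8912 or n = 2.8912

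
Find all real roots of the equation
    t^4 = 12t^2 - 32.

Let u = t^2. The equation becomes u^2 - 12u + 32 = 0.
Factor: (u - 4)(u - 8) = 0, so u = 4 or u = 8.
t^2 = 4 gives t = +/-2.
t^2 = 8 gives t = +/-2*sqrt(2) ~= +/-2.8284.

t = -2.8284 or t = -2 or t = 2 or t = 2.8284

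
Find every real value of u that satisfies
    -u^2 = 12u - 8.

Rearrange to standard form: -u^2 - 12u + 8 = 0.
Discriminant: (-12)^2 - 4*(-1)*8 = 176.
Quadratic formula: u = (12 +/- sqrt(176)) / (-2).
So u = -2*sqrt(11) - 6 ~= -12.6332 or u = -6 + 2*sqrt(11) ~= 0.6332.

u = -12.6332 or u = 0.6332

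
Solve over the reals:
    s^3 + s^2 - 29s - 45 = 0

Possible rational roots are divisors of -45. Testing s = -5 gives 0, so (s + 5) is a factor.
Divide: s^3 + s^2 - 29s - 45 = (s + 5)(s^2 - 4s - 9).
Apply the quadratic formula to s^2 - 4s - 9 = 0: s = (4 +/- sqrt(52))/2, i.e. s ~= 5.6056 or s ~= -1.6056.

s = -5 or s = -1.6056 or s = 5.6056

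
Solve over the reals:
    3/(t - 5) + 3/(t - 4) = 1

t = 4.4586 or t = 10.5414

Multiply both sides by (t - 5)(t - 4):
3(t - 4) + 3(t - 5) = (t - 5)(t - 4).
Expand and collect terms: t^2 - 15t + 47 = 0.
By the quadratic formula, t = (15 +/- sqrt(37)) / 2, so t ~= 10.5414 or t ~= 4.4586.
Neither value makes a denominator zero (t != 5, t != 4), so both are valid.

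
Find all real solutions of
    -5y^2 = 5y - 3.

Rearrange to standard form: -5y^2 - 5y + 3 = 0.
Discriminant: (-5)^2 - 4*(-5)*3 = 85.
Quadratic formula: y = (5 +/- sqrt(85)) / (-10).
So y = -sqrt(85)/10 - 1/2 ~= -1.422 or y = -1/2 + sqrt(85)/10 ~= 0.422.

y = -1.422 or y = 0.422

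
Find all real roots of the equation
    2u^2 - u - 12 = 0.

u = -2.2122 or u = 2.7122

Discriminant: (-1)^2 - 4*2*(-12) = 97.
Quadratic formula: u = (1 +/- sqrt(97)) / 4.
So u = 1/4 + sqrt(97)/4 ~= 2.7122 or u = 1/4 - sqrt(97)/4 ~= -2.2122.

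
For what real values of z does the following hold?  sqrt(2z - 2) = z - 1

Square both sides: 2z - 2 = (z - 1)^2.
Expand and rearrange: z^2 - 4z + 3 = 0.
Solving gives z = 3 or z = 1.
Check each candidate in the original equation:
  z = 3: sqrt(4) = 2, while z - 1 = 2 — valid.
  z = 1: sqrt(0) = 0, while z - 1 = 0 — valid.

z = 1 or z = 3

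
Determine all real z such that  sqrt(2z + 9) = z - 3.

Square both sides: 2z + 9 = (z - 3)^2.
Expand and rearrange: z^2 - 8z = 0.
Solving gives z = 8 or z = 0.
Check each candidate in the original equation:
  z = 8: sqrt(25) = 5, while z - 3 = 5 — valid.
  z = 0: sqrt(9) = 3, while z - 3 = -3 — extraneous.

z = 8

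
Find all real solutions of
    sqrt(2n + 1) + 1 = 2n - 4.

n = 4

Isolate the radical: sqrt(2n + 1) = 2n - 5.
Square both sides: 2n + 1 = (2n - 5)^2.
Expand and rearrange: 4n^2 - 22n + 24 = 0.
Solving gives n = 4 or n = 1.5.
Check each candidate in the original equation:
  n = 4: sqrt(9) = 3, while 2n - 5 = 3 — valid.
  n = 1.5: sqrt(4) = 2, while 2n - 5 = -2 — extraneous.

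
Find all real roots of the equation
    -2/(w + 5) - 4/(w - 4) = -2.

Multiply both sides by (w + 5)(w - 4):
-2(w - 4) - 4(w + 5) = -2(w + 5)(w - 4).
Expand and collect terms: -2w² + 4w + 52 = 0.
By the quadratic formula, w = (-4 ± √432) / -4, so w ≈ -4.1962 or w ≈ 6.1962.
Neither value makes a denominator zero (w ≠ -5, w ≠ 4), so both are valid.

w = -4.1962 or w = 6.1962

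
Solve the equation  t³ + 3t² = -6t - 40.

Rearrange: t³ + 3t² + 6t + 40 = 0.
Possible rational roots are divisors of 40. Testing t = -4 gives 0, so (t + 4) is a factor.
Divide: t³ + 3t² + 6t + 40 = (t + 4)(t² - t + 10).
The quadratic t² - t + 10 has discriminant -39 < 0, so no further real roots.

t = -4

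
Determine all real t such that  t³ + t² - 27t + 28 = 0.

t = -6.1401 or t = 1.1401 or t = 4

Possible rational roots are divisors of 28. Testing t = 4 gives 0, so (t - 4) is a factor.
Divide: t³ + t² - 27t + 28 = (t - 4)(t² + 5t - 7).
Apply the quadratic formula to t² + 5t - 7 = 0: t = (-5 ± √53)/2, i.e. t ≈ 1.1401 or t ≈ -6.1401.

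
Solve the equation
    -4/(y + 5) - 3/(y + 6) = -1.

y = -5.6056 or y = 1.6056

Multiply both sides by (y + 5)(y + 6):
-4(y + 6) - 3(y + 5) = -(y + 5)(y + 6).
Expand and collect terms: -y² - 4y + 9 = 0.
By the quadratic formula, y = (4 ± √52) / -2, so y ≈ -5.6056 or y ≈ 1.6056.
Neither value makes a denominator zero (y ≠ -5, y ≠ -6), so both are valid.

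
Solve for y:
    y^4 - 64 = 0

Let u = y^2. The equation becomes u^2 - 64 = 0.
Factor: (u - 8)(u + 8) = 0, so u = 8 or u = -8.
y^2 = 8 gives y = +/-2*sqrt(2) ~= +/-2.8284.
y^2 = -8 < 0 has no real solution.

y = -2.8284 or y = 2.8284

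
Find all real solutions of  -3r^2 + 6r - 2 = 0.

r = 0.4226 or r = 1.5774

Discriminant: (6)^2 - 4*(-3)*(-2) = 12.
Quadratic formula: r = (-6 +/- sqrt(12)) / (-6).
So r = 1 - sqrt(3)/3 ~= 0.4226 or r = sqrt(3)/3 + 1 ~= 1.5774.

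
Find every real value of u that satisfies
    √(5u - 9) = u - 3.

Square both sides: 5u - 9 = (u - 3)².
Expand and rearrange: u² - 11u + 18 = 0.
Solving gives u = 9 or u = 2.
Check each candidate in the original equation:
  u = 9: √(36) = 6, while u - 3 = 6 — valid.
  u = 2: √(1) = 1, while u - 3 = -1 — extraneous.

u = 9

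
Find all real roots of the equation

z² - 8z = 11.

z = -1.1962 or z = 9.1962

Rearrange to standard form: z² - 8z - 11 = 0.
Discriminant: (-8)² − 4·1·(-11) = 108.
Quadratic formula: z = (8 ± √108) / 2.
So z = 4 + 3·√(3) ≈ 9.1962 or z = 4 - 3·√(3) ≈ -1.1962.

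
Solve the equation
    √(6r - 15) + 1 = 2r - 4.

r = 2.5 or r = 4

Isolate the radical: √(6r - 15) = 2r - 5.
Square both sides: 6r - 15 = (2r - 5)².
Expand and rearrange: 4r² - 26r + 40 = 0.
Solving gives r = 4 or r = 2.5.
Check each candidate in the original equation:
  r = 4: √(9) = 3, while 2r - 5 = 3 — valid.
  r = 2.5: √(0) = 0, while 2r - 5 = 0 — valid.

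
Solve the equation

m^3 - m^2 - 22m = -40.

Rearrange: m^3 - m^2 - 22m + 40 = 0.
Possible rational roots are divisors of 40. Testing m = -5 gives 0, so (m + 5) is a factor.
Divide: m^3 - m^2 - 22m + 40 = (m + 5)(m^2 - 6m + 8).
Factor the quadratic: m = 4 or m = 2.

m = -5 or m = 2 or m = 4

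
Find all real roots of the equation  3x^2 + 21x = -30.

Bring every term to one side: 3x^2 + 21x + 30 = 0.
Factor: 3(x + 2)(x + 5) = 0.
So x = -2 or x = -5.

x = -5 or x = -2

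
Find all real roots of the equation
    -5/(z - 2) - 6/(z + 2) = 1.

Multiply both sides by (z - 2)(z + 2):
-5(z + 2) - 6(z - 2) = (z - 2)(z + 2).
Expand and collect terms: z² + 11z - 6 = 0.
By the quadratic formula, z = (-11 ± √145) / 2, so z ≈ 0.5208 or z ≈ -11.5208.
Neither value makes a denominator zero (z ≠ 2, z ≠ -2), so both are valid.

z = -11.5208 or z = 0.5208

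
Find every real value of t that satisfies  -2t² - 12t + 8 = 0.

Discriminant: (-12)² − 4·(-2)·8 = 208.
Quadratic formula: t = (12 ± √208) / (-4).
So t = -√(13) - 3 ≈ -6.6056 or t = -3 + √(13) ≈ 0.6056.

t = -6.6056 or t = 0.6056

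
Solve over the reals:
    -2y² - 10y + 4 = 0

y = -5.3723 or y = 0.3723

Discriminant: (-10)² − 4·(-2)·4 = 132.
Quadratic formula: y = (10 ± √132) / (-4).
So y = -√(33)/2 - 5/2 ≈ -5.3723 or y = -5/2 + √(33)/2 ≈ 0.3723.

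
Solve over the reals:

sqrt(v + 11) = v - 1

v = 5

Square both sides: v + 11 = (v - 1)^2.
Expand and rearrange: v^2 - 3v - 10 = 0.
Solving gives v = 5 or v = -2.
Check each candidate in the original equation:
  v = 5: sqrt(16) = 4, while v - 1 = 4 — valid.
  v = -2: sqrt(9) = 3, while v - 1 = -3 — extraneous.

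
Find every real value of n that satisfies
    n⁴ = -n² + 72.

Let u = n². The equation becomes u² + u - 72 = 0.
Factor: (u - 8)(u + 9) = 0, so u = 8 or u = -9.
n² = 8 gives n = ±2·√(2) ≈ ±2.8284.
n² = -9 < 0 has no real solution.

n = -2.8284 or n = 2.8284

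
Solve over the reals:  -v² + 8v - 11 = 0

Discriminant: (8)² − 4·(-1)·(-11) = 20.
Quadratic formula: v = (-8 ± √20) / (-2).
So v = 4 - √(5) ≈ 1.7639 or v = √(5) + 4 ≈ 6.2361.

v = 1.7639 or v = 6.2361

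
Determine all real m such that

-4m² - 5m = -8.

m = -2.1712 or m = 0.9212

Rearrange to standard form: -4m² - 5m + 8 = 0.
Discriminant: (-5)² − 4·(-4)·8 = 153.
Quadratic formula: m = (5 ± √153) / (-8).
So m = -3·√(17)/8 - 5/8 ≈ -2.1712 or m = -5/8 + 3·√(17)/8 ≈ 0.9212.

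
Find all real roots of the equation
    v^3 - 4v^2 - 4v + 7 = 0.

v = -1.5414 or v = 1 or v = 4.5414

Possible rational roots are divisors of 7. Testing v = 1 gives 0, so (v - 1) is a factor.
Divide: v^3 - 4v^2 - 4v + 7 = (v - 1)(v^2 - 3v - 7).
Apply the quadratic formula to v^2 - 3v - 7 = 0: v = (3 +/- sqrt(37))/2, i.e. v ~= 4.5414 or v ~= -1.5414.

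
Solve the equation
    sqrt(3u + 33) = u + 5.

Square both sides: 3u + 33 = (u + 5)^2.
Expand and rearrange: u^2 + 7u - 8 = 0.
Solving gives u = 1 or u = -8.
Check each candidate in the original equation:
  u = 1: sqrt(36) = 6, while u + 5 = 6 — valid.
  u = -8: sqrt(9) = 3, while u + 5 = -3 — extraneous.

u = 1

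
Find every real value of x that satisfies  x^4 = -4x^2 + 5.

Let u = x^2. The equation becomes u^2 + 4u - 5 = 0.
Factor: (u - 1)(u + 5) = 0, so u = 1 or u = -5.
x^2 = 1 gives x = +/-1.
x^2 = -5 < 0 has no real solution.

x = -1 or x = 1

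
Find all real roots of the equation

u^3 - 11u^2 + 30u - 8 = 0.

u = 0.2984 or u = 4 or u = 6.7016

Possible rational roots are divisors of -8. Testing u = 4 gives 0, so (u - 4) is a factor.
Divide: u^3 - 11u^2 + 30u - 8 = (u - 4)(u^2 - 7u + 2).
Apply the quadratic formula to u^2 - 7u + 2 = 0: u = (7 +/- sqrt(41))/2, i.e. u ~= 6.7016 or u ~= 0.2984.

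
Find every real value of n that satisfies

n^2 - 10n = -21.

n = 3 or n = 7

Bring every term to one side: n^2 - 10n + 21 = 0.
Factor: (n - 3)(n - 7) = 0.
So n = 3 or n = 7.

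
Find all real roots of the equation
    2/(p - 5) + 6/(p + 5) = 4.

Multiply both sides by (p - 5)(p + 5):
2(p + 5) + 6(p - 5) = 4(p - 5)(p + 5).
Expand and collect terms: 4p² - 8p - 80 = 0.
By the quadratic formula, p = (8 ± √1344) / 8, so p ≈ 5.5826 or p ≈ -3.5826.
Neither value makes a denominator zero (p ≠ 5, p ≠ -5), so both are valid.

p = -3.5826 or p = 5.5826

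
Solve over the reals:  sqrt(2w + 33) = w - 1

w = 8

Square both sides: 2w + 33 = (w - 1)^2.
Expand and rearrange: w^2 - 4w - 32 = 0.
Solving gives w = 8 or w = -4.
Check each candidate in the original equation:
  w = 8: sqrt(49) = 7, while w - 1 = 7 — valid.
  w = -4: sqrt(25) = 5, while w - 1 = -5 — extraneous.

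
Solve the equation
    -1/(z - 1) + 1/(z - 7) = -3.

z = 1.3542 or z = 6.6458

Multiply both sides by (z - 1)(z - 7):
-(z - 7) + (z - 1) = -3(z - 1)(z - 7).
Expand and collect terms: -3z^2 + 24z - 27 = 0.
By the quadratic formula, z = (-24 +/- sqrt(252)) / -6, so z ~= 1.3542 or z ~= 6.6458.
Neither value makes a denominator zero (z != 1, z != 7), so both are valid.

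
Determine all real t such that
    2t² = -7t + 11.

t = -4.6762 or t = 1.1762

Rearrange to standard form: 2t² + 7t - 11 = 0.
Discriminant: (7)² − 4·2·(-11) = 137.
Quadratic formula: t = (-7 ± √137) / 4.
So t = -7/4 + √(137)/4 ≈ 1.1762 or t = -√(137)/4 - 7/4 ≈ -4.6762.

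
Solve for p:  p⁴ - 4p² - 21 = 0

Let u = p². The equation becomes u² - 4u - 21 = 0.
Factor: (u + 3)(u - 7) = 0, so u = -3 or u = 7.
p² = -3 < 0 has no real solution.
p² = 7 gives p = ±√(7) ≈ ±2.6458.

p = -2.6458 or p = 2.6458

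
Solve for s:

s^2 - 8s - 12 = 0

Discriminant: (-8)^2 - 4*1*(-12) = 112.
Quadratic formula: s = (8 +/- sqrt(112)) / 2.
So s = 4 + 2*sqrt(7) ~= 9.2915 or s = 4 - 2*sqrt(7) ~= -1.2915.

s = -1.2915 or s = 9.2915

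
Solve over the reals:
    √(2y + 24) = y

Square both sides: 2y + 24 = (y)².
Expand and rearrange: y² - 2y - 24 = 0.
Solving gives y = 6 or y = -4.
Check each candidate in the original equation:
  y = 6: √(36) = 6, while y = 6 — valid.
  y = -4: √(16) = 4, while y = -4 — extraneous.

y = 6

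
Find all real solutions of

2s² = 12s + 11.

s = -0.8079 or s = 6.8079

Rearrange to standard form: 2s² - 12s - 11 = 0.
Discriminant: (-12)² − 4·2·(-11) = 232.
Quadratic formula: s = (12 ± √232) / 4.
So s = 3 + √(58)/2 ≈ 6.8079 or s = 3 - √(58)/2 ≈ -0.8079.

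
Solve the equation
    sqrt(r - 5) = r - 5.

r = 5 or r = 6

Square both sides: r - 5 = (r - 5)^2.
Expand and rearrange: r^2 - 11r + 30 = 0.
Solving gives r = 6 or r = 5.
Check each candidate in the original equation:
  r = 6: sqrt(1) = 1, while r - 5 = 1 — valid.
  r = 5: sqrt(0) = 0, while r - 5 = 0 — valid.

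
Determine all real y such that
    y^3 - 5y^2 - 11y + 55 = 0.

Possible rational roots are divisors of 55. Testing y = 5 gives 0, so (y - 5) is a factor.
Divide: y^3 - 5y^2 - 11y + 55 = (y - 5)(y^2 - 11).
Apply the quadratic formula to y^2 - 11 = 0: y = (0 +/- sqrt(44))/2, i.e. y ~= 3.3166 or y ~= -3.3166.

y = -3.3166 or y = 3.3166 or y = 5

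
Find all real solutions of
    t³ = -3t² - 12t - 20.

t = -2

Rearrange: t³ + 3t² + 12t + 20 = 0.
Possible rational roots are divisors of 20. Testing t = -2 gives 0, so (t + 2) is a factor.
Divide: t³ + 3t² + 12t + 20 = (t + 2)(t² + t + 10).
The quadratic t² + t + 10 has discriminant -39 < 0, so no further real roots.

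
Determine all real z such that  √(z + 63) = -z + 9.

z = 1

Square both sides: z + 63 = (-z + 9)².
Expand and rearrange: z² - 19z + 18 = 0.
Solving gives z = 18 or z = 1.
Check each candidate in the original equation:
  z = 18: √(81) = 9, while -z + 9 = -9 — extraneous.
  z = 1: √(64) = 8, while -z + 9 = 8 — valid.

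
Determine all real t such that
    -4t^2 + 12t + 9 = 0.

Discriminant: (12)^2 - 4*(-4)*9 = 288.
Quadratic formula: t = (-12 +/- sqrt(288)) / (-8).
So t = 3/2 - 3*sqrt(2)/2 ~= -0.6213 or t = 3/2 + 3*sqrt(2)/2 ~= 3.6213.

t = -0.6213 or t = 3.6213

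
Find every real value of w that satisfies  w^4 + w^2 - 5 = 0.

w = -1.3384 or w = 1.3384

Let u = w^2. The equation becomes u^2 + u - 5 = 0.
By the quadratic formula, u = -1/2 + sqrt(21)/2 or u = -sqrt(21)/2 - 1/2.
w^2 = -1/2 + sqrt(21)/2 gives w = +/-sqrt(-1/2 + sqrt(21)/2) ~= +/-1.3384.
w^2 = -sqrt(21)/2 - 1/2 < 0 has no real solution.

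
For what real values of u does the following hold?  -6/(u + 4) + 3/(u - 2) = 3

Multiply both sides by (u + 4)(u - 2):
-6(u - 2) + 3(u + 4) = 3(u + 4)(u - 2).
Expand and collect terms: 3u² + 9u - 48 = 0.
By the quadratic formula, u = (-9 ± √657) / 6, so u ≈ 2.772 or u ≈ -5.772.
Neither value makes a denominator zero (u ≠ -4, u ≠ 2), so both are valid.

u = -5.772 or u = 2.772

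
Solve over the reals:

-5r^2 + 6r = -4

r = -0.477 or r = 1.677

Rearrange to standard form: -5r^2 + 6r + 4 = 0.
Discriminant: (6)^2 - 4*(-5)*4 = 116.
Quadratic formula: r = (-6 +/- sqrt(116)) / (-10).
So r = 3/5 - sqrt(29)/5 ~= -0.477 or r = 3/5 + sqrt(29)/5 ~= 1.677.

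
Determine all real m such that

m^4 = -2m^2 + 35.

Let u = m^2. The equation becomes u^2 + 2u - 35 = 0.
Factor: (u + 7)(u - 5) = 0, so u = -7 or u = 5.
m^2 = -7 < 0 has no real solution.
m^2 = 5 gives m = +/-sqrt(5) ~= +/-2.2361.

m = -2.2361 or m = 2.2361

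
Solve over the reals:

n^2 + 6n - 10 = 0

Discriminant: (6)^2 - 4*1*(-10) = 76.
Quadratic formula: n = (-6 +/- sqrt(76)) / 2.
So n = -3 + sqrt(19) ~= 1.3589 or n = -sqrt(19) - 3 ~= -7.3589.

n = -7.3589 or n = 1.3589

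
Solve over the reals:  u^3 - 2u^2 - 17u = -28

Rearrange: u^3 - 2u^2 - 17u + 28 = 0.
Possible rational roots are divisors of 28. Testing u = -4 gives 0, so (u + 4) is a factor.
Divide: u^3 - 2u^2 - 17u + 28 = (u + 4)(u^2 - 6u + 7).
Apply the quadratic formula to u^2 - 6u + 7 = 0: u = (6 +/- sqrt(8))/2, i.e. u ~= 4.4142 or u ~= 1.5858.

u = -4 or u = 1.5858 or u = 4.4142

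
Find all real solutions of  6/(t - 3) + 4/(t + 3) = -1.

Multiply both sides by (t - 3)(t + 3):
6(t + 3) + 4(t - 3) = -(t - 3)(t + 3).
Expand and collect terms: -t² - 10t + 3 = 0.
By the quadratic formula, t = (10 ± √112) / -2, so t ≈ -10.2915 or t ≈ 0.2915.
Neither value makes a denominator zero (t ≠ 3, t ≠ -3), so both are valid.

t = -10.2915 or t = 0.2915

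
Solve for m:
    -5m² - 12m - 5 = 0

m = -1.8633 or m = -0.5367

Discriminant: (-12)² − 4·(-5)·(-5) = 44.
Quadratic formula: m = (12 ± √44) / (-10).
So m = -6/5 - √(11)/5 ≈ -1.8633 or m = -6/5 + √(11)/5 ≈ -0.5367.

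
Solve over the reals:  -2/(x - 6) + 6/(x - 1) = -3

Multiply both sides by (x - 6)(x - 1):
-2(x - 1) + 6(x - 6) = -3(x - 6)(x - 1).
Expand and collect terms: -3x^2 + 17x + 16 = 0.
By the quadratic formula, x = (-17 +/- sqrt(481)) / -6, so x ~= -0.822 or x ~= 6.4886.
Neither value makes a denominator zero (x != 6, x != 1), so both are valid.

x = -0.822 or x = 6.4886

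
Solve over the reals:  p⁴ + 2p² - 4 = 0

Let u = p². The equation becomes u² + 2u - 4 = 0.
By the quadratic formula, u = -1 + √(5) or u = -√(5) - 1.
p² = -1 + √(5) gives p = ±√(-1 + √(5)) ≈ ±1.1118.
p² = -√(5) - 1 < 0 has no real solution.

p = -1.1118 or p = 1.1118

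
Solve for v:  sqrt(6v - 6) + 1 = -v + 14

Isolate the radical: sqrt(6v - 6) = -v + 13.
Square both sides: 6v - 6 = (-v + 13)^2.
Expand and rearrange: v^2 - 32v + 175 = 0.
Solving gives v = 25 or v = 7.
Check each candidate in the original equation:
  v = 25: sqrt(144) = 12, while -v + 13 = -12 — extraneous.
  v = 7: sqrt(36) = 6, while -v + 13 = 6 — valid.

v = 7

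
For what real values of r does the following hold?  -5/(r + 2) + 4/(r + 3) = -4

Multiply both sides by (r + 2)(r + 3):
-5(r + 3) + 4(r + 2) = -4(r + 2)(r + 3).
Expand and collect terms: -4r² - 19r - 17 = 0.
By the quadratic formula, r = (19 ± √89) / -8, so r ≈ -3.5542 or r ≈ -1.1958.
Neither value makes a denominator zero (r ≠ -2, r ≠ -3), so both are valid.

r = -3.5542 or r = -1.1958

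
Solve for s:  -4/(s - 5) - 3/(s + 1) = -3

s = -0.204 or s = 6.5373

Multiply both sides by (s - 5)(s + 1):
-4(s + 1) - 3(s - 5) = -3(s - 5)(s + 1).
Expand and collect terms: -3s^2 + 19s + 4 = 0.
By the quadratic formula, s = (-19 +/- sqrt(409)) / -6, so s ~= -0.204 or s ~= 6.5373.
Neither value makes a denominator zero (s != 5, s != -1), so both are valid.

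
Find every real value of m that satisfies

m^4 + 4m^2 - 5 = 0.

m = -1 or m = 1

Let u = m^2. The equation becomes u^2 + 4u - 5 = 0.
Factor: (u - 1)(u + 5) = 0, so u = 1 or u = -5.
m^2 = 1 gives m = +/-1.
m^2 = -5 < 0 has no real solution.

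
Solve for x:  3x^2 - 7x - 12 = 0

x = -1.1487 or x = 3.4821

Discriminant: (-7)^2 - 4*3*(-12) = 193.
Quadratic formula: x = (7 +/- sqrt(193)) / 6.
So x = 7/6 + sqrt(193)/6 ~= 3.4821 or x = 7/6 - sqrt(193)/6 ~= -1.1487.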